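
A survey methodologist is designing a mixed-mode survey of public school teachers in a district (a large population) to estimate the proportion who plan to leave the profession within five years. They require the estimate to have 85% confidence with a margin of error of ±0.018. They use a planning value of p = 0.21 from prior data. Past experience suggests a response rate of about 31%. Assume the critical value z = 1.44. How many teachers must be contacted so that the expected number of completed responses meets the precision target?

3426

Completed interviews needed: n₀ = 1.44² × 0.1659 / 0.018² ≈ 1061.76 → 1062.
At a 31% response rate, contacts needed = 1062 / 0.31 ≈ 3425.81 → 3426.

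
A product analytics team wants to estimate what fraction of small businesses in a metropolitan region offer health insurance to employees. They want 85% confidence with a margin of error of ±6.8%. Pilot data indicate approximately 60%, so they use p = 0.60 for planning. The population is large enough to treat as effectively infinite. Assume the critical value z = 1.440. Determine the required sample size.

With p = 0.60, p(1−p) = 0.2400.
n = z²·p(1−p)/E² = 1.440² × 0.2400 / 0.068² = 2.0736 × 0.2400 / 0.004624 ≈ 107.63.
Rounding up gives n = 108.

108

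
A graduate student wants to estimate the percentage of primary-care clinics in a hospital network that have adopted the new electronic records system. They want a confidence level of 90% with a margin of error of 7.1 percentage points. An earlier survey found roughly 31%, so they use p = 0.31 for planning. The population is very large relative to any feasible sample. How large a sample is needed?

115

For 90% confidence, z = 1.64.
With p = 0.31, p(1−p) = 0.2139.
n = z²·p(1−p)/E² = 1.64² × 0.2139 / 0.071² = 2.6896 × 0.2139 / 0.005041 ≈ 114.13.
Rounding up gives n = 115.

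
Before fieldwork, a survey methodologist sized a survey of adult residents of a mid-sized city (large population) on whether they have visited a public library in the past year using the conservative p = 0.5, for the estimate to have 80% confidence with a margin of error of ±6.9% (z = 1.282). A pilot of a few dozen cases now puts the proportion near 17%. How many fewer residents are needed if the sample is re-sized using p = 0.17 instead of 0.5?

38

Conservative (p = 0.5): n = 1.282² × 0.25 / 0.069² ≈ 86.30 → 87.
Using p = 0.17: p(1−p) = 0.1411, so n = 1.282² × 0.1411 / 0.069² ≈ 48.71 → 49.
Reduction: 87 − 49 = 38.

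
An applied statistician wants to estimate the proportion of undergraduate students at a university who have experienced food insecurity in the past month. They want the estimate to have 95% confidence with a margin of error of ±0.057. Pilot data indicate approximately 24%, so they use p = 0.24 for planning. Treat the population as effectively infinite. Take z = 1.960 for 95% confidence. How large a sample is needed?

216

With p = 0.24, p(1−p) = 0.1824.
n = z²·p(1−p)/E² = 1.960² × 0.1824 / 0.057² = 3.8416 × 0.1824 / 0.003249 ≈ 215.67.
Rounding up gives n = 216.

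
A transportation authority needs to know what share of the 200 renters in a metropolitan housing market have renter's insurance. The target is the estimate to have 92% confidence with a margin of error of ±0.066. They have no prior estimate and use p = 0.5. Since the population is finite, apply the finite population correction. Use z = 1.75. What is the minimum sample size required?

94

Unadjusted: n₀ = 1.75² × 0.50 × 0.50 / 0.066² ≈ 175.76, so n₀ = 176.
Finite population correction with N = 200: n = n₀ / (1 + (n₀−1)/N) = 176 / (1 + 175/200) = 176 / 1.8750 ≈ 93.87.
Rounding up, n = 94.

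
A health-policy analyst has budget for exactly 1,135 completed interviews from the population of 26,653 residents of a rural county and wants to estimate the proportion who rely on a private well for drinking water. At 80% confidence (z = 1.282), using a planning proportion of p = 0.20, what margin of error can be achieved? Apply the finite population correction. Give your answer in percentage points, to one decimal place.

1.5

Finite-population factor: (N−n)/(N−1) = (26653−1135)/(26653−1) = 0.9575.
SE(p̂) = √[p(1−p)/n · (N−n)/(N−1)] = √[0.1600/1135 × 0.9575] = 0.01162.
E = z × SE = 1.282 × 0.01162 = 0.01489 ≈ 1.5 percentage points.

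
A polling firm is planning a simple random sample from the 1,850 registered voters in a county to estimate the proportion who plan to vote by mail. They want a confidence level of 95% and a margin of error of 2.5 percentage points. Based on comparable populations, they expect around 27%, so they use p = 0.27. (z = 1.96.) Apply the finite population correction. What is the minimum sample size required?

733

Unadjusted: n₀ = 1.96² × 0.27 × 0.73 / 0.025² ≈ 1211.49, so n₀ = 1212.
Finite population correction with N = 1,850: n = n₀ / (1 + (n₀−1)/N) = 1212 / (1 + 1211/1850) = 1212 / 1.6546 ≈ 732.51.
Rounding up, n = 733.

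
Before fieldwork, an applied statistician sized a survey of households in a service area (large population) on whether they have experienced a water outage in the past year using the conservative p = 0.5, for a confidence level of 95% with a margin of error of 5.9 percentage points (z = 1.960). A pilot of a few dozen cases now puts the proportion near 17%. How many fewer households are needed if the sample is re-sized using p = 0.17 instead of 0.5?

Conservative (p = 0.5): n = 1.960² × 0.25 / 0.059² ≈ 275.90 → 276.
Using p = 0.17: p(1−p) = 0.1411, so n = 1.960² × 0.1411 / 0.059² ≈ 155.72 → 156.
Reduction: 276 − 156 = 120.

120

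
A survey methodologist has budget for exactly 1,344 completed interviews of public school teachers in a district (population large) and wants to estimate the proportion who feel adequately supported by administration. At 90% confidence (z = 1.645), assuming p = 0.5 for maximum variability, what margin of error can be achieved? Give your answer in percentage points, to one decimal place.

SE(p̂) = √[p(1−p)/n] = √[0.2500/1344] = 0.01364.
E = z × SE = 1.645 × 0.01364 = 0.02244, or 2.2 percentage points.

2.2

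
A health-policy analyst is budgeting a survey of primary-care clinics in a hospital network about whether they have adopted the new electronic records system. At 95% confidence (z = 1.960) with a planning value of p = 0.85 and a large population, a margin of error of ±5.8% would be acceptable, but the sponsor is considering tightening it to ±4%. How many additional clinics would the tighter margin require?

At ±5.8%: n = 1.960² × 0.1275 / 0.058² ≈ 145.60 → 146.
At ±4%: n = 1.960² × 0.1275 / 0.040² ≈ 306.13 → 307.
Additional respondents: 307 − 146 = 161.

161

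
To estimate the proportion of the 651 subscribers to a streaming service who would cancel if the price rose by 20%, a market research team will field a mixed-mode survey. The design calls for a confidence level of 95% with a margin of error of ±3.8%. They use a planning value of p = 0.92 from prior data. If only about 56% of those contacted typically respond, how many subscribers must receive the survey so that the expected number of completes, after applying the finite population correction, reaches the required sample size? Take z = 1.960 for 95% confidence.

270

Completed interviews needed (unadjusted): n₀ = 1.960² × 0.0736 / 0.038² ≈ 195.80 → 196.
FPC for N = 651: n = 196 / (1 + 195/651) = 196 / 1.2995 ≈ 150.82 → 151.
At a 56% response rate, contacts needed = 151 / 0.56 ≈ 269.64 → 270.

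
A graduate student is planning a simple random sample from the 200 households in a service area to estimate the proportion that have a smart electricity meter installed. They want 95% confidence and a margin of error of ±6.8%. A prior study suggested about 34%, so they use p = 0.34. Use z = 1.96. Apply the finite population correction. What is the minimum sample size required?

Unadjusted: n₀ = 1.96² × 0.34 × 0.66 / 0.068² ≈ 186.43, so n₀ = 187.
Finite population correction with N = 200: n = n₀ / (1 + (n₀−1)/N) = 187 / (1 + 186/200) = 187 / 1.9300 ≈ 96.89.
Rounding up, n = 97.

97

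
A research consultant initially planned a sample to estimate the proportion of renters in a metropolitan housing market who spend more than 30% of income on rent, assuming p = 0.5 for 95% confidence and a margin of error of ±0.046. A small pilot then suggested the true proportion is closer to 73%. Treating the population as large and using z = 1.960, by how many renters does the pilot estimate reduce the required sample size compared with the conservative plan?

Conservative (p = 0.5): n = 1.960² × 0.25 / 0.046² ≈ 453.88 → 454.
Using p = 0.73: p(1−p) = 0.1971, so n = 1.960² × 0.1971 / 0.046² ≈ 357.84 → 358.
Reduction: 454 − 358 = 96.

96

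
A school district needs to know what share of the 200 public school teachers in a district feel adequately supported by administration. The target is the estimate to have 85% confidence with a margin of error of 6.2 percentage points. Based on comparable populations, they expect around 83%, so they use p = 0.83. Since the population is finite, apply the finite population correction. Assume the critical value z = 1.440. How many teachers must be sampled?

56

Unadjusted: n₀ = 1.440² × 0.83 × 0.17 / 0.062² ≈ 76.11, so n₀ = 77.
Finite population correction with N = 200: n = n₀ / (1 + (n₀−1)/N) = 77 / (1 + 76/200) = 77 / 1.3800 ≈ 55.80.
Rounding up, n = 56.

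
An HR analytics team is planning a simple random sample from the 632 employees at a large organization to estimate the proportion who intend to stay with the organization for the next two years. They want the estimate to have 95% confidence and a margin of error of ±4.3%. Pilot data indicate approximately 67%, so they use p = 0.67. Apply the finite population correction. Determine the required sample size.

For 95% confidence, z = 1.96.
Unadjusted: n₀ = 1.96² × 0.67 × 0.33 / 0.043² ≈ 459.37, so n₀ = 460.
Finite population correction with N = 632: n = n₀ / (1 + (n₀−1)/N) = 460 / (1 + 459/632) = 460 / 1.7263 ≈ 266.47.
Rounding up, n = 267.

267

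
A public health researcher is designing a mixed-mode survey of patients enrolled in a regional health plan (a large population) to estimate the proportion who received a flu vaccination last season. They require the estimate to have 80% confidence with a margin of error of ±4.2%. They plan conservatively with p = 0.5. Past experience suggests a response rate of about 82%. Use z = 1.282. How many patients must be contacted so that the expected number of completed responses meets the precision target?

Completed interviews needed: n₀ = 1.282² × 0.2500 / 0.042² ≈ 232.93 → 233.
At an 82% response rate, contacts needed = 233 / 0.82 ≈ 284.15 → 285.

285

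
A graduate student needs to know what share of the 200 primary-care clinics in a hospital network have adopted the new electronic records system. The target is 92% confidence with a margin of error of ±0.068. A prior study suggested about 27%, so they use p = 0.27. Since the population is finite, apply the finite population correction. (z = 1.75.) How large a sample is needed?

Unadjusted: n₀ = 1.75² × 0.27 × 0.73 / 0.068² ≈ 130.54, so n₀ = 131.
Finite population correction with N = 200: n = n₀ / (1 + (n₀−1)/N) = 131 / (1 + 130/200) = 131 / 1.6500 ≈ 79.39.
Rounding up, n = 80.

80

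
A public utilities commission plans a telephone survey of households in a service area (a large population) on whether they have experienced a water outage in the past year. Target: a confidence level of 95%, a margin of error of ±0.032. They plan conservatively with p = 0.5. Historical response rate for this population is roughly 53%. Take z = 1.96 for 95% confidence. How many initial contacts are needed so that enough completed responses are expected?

1770

Completed interviews needed: n₀ = 1.96² × 0.2500 / 0.032² ≈ 937.89 → 938.
At a 53% response rate, contacts needed = 938 / 0.53 ≈ 1769.81 → 1770.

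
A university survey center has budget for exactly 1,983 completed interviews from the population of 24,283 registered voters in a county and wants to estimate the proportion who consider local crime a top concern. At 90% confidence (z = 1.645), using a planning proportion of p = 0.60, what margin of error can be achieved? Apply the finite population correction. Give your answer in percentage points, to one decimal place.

Finite-population factor: (N−n)/(N−1) = (24283−1983)/(24283−1) = 0.9184.
SE(p̂) = √[p(1−p)/n · (N−n)/(N−1)] = √[0.2400/1983 × 0.9184] = 0.01054.
E = z × SE = 1.645 × 0.01054 = 0.01734 ≈ 1.7 percentage points.

1.7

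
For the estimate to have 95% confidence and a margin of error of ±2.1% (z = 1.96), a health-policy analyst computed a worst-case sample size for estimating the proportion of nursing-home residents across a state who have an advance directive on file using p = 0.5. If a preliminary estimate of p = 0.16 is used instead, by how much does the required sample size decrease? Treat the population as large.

Conservative (p = 0.5): n = 1.96² × 0.25 / 0.021² ≈ 2177.78 → 2178.
Using p = 0.16: p(1−p) = 0.1344, so n = 1.96² × 0.1344 / 0.021² ≈ 1170.77 → 1171.
Reduction: 2178 − 1171 = 1007.

1007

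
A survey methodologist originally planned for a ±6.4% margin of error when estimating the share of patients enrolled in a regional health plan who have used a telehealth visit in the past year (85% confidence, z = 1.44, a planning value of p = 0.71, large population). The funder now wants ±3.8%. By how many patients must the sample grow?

191

At ±6.4%: n = 1.44² × 0.2059 / 0.064² ≈ 104.24 → 105.
At ±3.8%: n = 1.44² × 0.2059 / 0.038² ≈ 295.67 → 296.
Additional respondents: 296 − 105 = 191.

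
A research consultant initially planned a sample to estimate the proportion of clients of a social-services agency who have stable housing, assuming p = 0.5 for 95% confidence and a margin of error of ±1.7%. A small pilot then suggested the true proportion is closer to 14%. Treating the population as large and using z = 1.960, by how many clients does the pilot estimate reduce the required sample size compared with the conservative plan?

Conservative (p = 0.5): n = 1.960² × 0.25 / 0.017² ≈ 3323.18 → 3324.
Using p = 0.14: p(1−p) = 0.1204, so n = 1.960² × 0.1204 / 0.017² ≈ 1600.45 → 1601.
Reduction: 3324 − 1601 = 1723.

1723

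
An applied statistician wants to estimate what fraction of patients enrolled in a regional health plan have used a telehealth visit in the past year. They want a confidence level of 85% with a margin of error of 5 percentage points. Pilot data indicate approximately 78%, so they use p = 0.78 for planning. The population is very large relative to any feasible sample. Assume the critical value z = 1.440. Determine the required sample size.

With p = 0.78, p(1−p) = 0.1716.
n = z²·p(1−p)/E² = 1.440² × 0.1716 / 0.050² = 2.0736 × 0.1716 / 0.002500 ≈ 142.33.
Rounding up gives n = 143.

143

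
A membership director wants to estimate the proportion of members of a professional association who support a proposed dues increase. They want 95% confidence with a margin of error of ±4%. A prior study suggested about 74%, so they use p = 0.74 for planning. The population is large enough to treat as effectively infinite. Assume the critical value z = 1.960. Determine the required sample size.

With p = 0.74, p(1−p) = 0.1924.
n = z²·p(1−p)/E² = 1.960² × 0.1924 / 0.040² = 3.8416 × 0.1924 / 0.001600 ≈ 461.95.
Rounding up gives n = 462.

462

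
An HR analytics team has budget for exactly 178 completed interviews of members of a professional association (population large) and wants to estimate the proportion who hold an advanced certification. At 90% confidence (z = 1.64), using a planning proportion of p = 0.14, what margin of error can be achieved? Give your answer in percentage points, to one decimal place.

SE(p̂) = √[p(1−p)/n] = √[0.1204/178] = 0.02601.
E = z × SE = 1.64 × 0.02601 = 0.04265, or 4.3 percentage points.

4.3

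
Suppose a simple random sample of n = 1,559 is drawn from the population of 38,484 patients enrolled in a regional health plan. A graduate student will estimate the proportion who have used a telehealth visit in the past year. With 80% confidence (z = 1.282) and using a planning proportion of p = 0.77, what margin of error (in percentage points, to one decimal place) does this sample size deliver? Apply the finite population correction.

Finite-population factor: (N−n)/(N−1) = (38484−1559)/(38484−1) = 0.9595.
SE(p̂) = √[p(1−p)/n · (N−n)/(N−1)] = √[0.1771/1559 × 0.9595] = 0.01044.
E = z × SE = 1.282 × 0.01044 = 0.01338 ≈ 1.3 percentage points.

1.3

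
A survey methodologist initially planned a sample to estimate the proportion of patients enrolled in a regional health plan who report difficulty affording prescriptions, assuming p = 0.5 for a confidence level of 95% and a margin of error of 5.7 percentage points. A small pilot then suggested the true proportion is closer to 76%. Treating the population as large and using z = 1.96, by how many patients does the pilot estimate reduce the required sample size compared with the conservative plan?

80

Conservative (p = 0.5): n = 1.96² × 0.25 / 0.057² ≈ 295.60 → 296.
Using p = 0.76: p(1−p) = 0.1824, so n = 1.96² × 0.1824 / 0.057² ≈ 215.67 → 216.
Reduction: 296 − 216 = 80.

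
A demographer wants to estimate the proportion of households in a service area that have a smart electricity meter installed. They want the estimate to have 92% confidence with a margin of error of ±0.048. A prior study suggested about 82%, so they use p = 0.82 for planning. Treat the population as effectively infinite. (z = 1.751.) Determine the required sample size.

197

With p = 0.82, p(1−p) = 0.1476.
n = z²·p(1−p)/E² = 1.751² × 0.1476 / 0.048² = 3.0660 × 0.1476 / 0.002304 ≈ 196.42.
Rounding up gives n = 197.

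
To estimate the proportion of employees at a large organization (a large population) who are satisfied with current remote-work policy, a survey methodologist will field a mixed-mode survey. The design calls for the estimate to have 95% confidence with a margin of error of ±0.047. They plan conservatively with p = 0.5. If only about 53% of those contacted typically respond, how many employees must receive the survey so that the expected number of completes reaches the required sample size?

821

For 95% confidence, z = 1.960.
Completed interviews needed: n₀ = 1.960² × 0.2500 / 0.047² ≈ 434.77 → 435.
At a 53% response rate, contacts needed = 435 / 0.53 ≈ 820.75 → 821.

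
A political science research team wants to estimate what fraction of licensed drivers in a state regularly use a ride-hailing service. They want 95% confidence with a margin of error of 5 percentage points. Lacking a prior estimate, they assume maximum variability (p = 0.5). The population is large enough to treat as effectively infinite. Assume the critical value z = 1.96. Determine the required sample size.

With p = 0.5, p(1−p) = 0.25.
n = z²·p(1−p)/E² = 1.96² × 0.2500 / 0.050² = 3.8416 × 0.2500 / 0.002500 ≈ 384.16.
Rounding up gives n = 385.

385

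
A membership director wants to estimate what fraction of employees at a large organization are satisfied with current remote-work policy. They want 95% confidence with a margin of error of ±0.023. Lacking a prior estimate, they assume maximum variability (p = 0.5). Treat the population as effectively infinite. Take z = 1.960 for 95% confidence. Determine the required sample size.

With p = 0.5, p(1−p) = 0.25.
n = z²·p(1−p)/E² = 1.960² × 0.2500 / 0.023² = 3.8416 × 0.2500 / 0.000529 ≈ 1815.50.
Rounding up gives n = 1816.

1816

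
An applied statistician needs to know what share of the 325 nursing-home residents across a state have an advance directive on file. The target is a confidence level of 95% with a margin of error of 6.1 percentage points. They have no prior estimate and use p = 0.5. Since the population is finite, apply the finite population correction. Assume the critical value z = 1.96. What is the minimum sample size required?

Unadjusted: n₀ = 1.96² × 0.50 × 0.50 / 0.061² ≈ 258.10, so n₀ = 259.
Finite population correction with N = 325: n = n₀ / (1 + (n₀−1)/N) = 259 / (1 + 258/325) = 259 / 1.7938 ≈ 144.38.
Rounding up, n = 145.

145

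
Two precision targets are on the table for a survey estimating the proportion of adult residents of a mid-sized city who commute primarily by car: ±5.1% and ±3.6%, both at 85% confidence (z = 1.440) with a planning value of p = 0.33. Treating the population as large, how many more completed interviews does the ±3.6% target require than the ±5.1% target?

At ±5.1%: n = 1.440² × 0.2211 / 0.051² ≈ 176.27 → 177.
At ±3.6%: n = 1.440² × 0.2211 / 0.036² ≈ 353.76 → 354.
Additional respondents: 354 − 177 = 177.

177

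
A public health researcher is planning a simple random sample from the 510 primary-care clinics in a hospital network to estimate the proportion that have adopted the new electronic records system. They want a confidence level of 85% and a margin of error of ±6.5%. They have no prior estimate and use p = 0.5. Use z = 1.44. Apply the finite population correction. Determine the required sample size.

100

Unadjusted: n₀ = 1.44² × 0.50 × 0.50 / 0.065² ≈ 122.70, so n₀ = 123.
Finite population correction with N = 510: n = n₀ / (1 + (n₀−1)/N) = 123 / (1 + 122/510) = 123 / 1.2392 ≈ 99.26.
Rounding up, n = 100.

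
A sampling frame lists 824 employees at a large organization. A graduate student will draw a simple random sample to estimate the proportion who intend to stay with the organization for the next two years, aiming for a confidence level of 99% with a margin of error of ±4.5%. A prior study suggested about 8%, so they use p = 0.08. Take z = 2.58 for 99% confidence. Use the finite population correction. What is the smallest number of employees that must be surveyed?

188

Unadjusted: n₀ = 2.58² × 0.08 × 0.92 / 0.045² ≈ 241.93, so n₀ = 242.
Finite population correction with N = 824: n = n₀ / (1 + (n₀−1)/N) = 242 / (1 + 241/824) = 242 / 1.2925 ≈ 187.24.
Rounding up, n = 188.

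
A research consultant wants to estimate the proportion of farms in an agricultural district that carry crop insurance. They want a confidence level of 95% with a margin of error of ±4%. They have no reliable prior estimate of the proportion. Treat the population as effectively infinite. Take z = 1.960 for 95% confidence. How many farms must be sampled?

601

With no prior estimate, use p = 0.5, giving p(1−p) = 0.25.
n = z²·p(1−p)/E² = 1.960² × 0.2500 / 0.040² = 3.8416 × 0.2500 / 0.001600 ≈ 600.25.
Rounding up gives n = 601.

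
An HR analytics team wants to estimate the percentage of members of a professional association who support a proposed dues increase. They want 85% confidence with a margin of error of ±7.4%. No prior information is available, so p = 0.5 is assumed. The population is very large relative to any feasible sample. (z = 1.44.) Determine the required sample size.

With p = 0.5, p(1−p) = 0.25.
n = z²·p(1−p)/E² = 1.44² × 0.2500 / 0.074² = 2.0736 × 0.2500 / 0.005476 ≈ 94.67.
Rounding up gives n = 95.

95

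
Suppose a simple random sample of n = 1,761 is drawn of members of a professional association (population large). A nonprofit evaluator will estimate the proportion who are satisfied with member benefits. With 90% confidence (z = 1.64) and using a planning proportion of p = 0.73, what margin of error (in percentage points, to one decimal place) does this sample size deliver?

SE(p̂) = √[p(1−p)/n] = √[0.1971/1761] = 0.01058.
E = z × SE = 1.64 × 0.01058 = 0.01735, or 1.7 percentage points.

1.7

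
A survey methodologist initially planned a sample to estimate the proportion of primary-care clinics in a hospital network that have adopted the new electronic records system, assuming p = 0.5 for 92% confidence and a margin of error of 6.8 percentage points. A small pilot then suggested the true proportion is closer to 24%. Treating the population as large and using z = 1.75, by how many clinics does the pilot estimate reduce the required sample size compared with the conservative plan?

45

Conservative (p = 0.5): n = 1.75² × 0.25 / 0.068² ≈ 165.58 → 166.
Using p = 0.24: p(1−p) = 0.1824, so n = 1.75² × 0.1824 / 0.068² ≈ 120.80 → 121.
Reduction: 166 − 121 = 45.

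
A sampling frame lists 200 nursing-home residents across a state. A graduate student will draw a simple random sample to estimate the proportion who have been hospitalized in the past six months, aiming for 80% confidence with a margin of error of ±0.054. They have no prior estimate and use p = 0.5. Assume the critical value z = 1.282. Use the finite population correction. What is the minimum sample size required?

83

Unadjusted: n₀ = 1.282² × 0.50 × 0.50 / 0.054² ≈ 140.91, so n₀ = 141.
Finite population correction with N = 200: n = n₀ / (1 + (n₀−1)/N) = 141 / (1 + 140/200) = 141 / 1.7000 ≈ 82.94.
Rounding up, n = 83.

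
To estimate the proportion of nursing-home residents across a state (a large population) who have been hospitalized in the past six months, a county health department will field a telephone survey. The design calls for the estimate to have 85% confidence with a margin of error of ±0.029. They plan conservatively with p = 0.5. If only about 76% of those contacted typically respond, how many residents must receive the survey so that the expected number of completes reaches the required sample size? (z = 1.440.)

812

Completed interviews needed: n₀ = 1.440² × 0.2500 / 0.029² ≈ 616.41 → 617.
At a 76% response rate, contacts needed = 617 / 0.76 ≈ 811.84 → 812.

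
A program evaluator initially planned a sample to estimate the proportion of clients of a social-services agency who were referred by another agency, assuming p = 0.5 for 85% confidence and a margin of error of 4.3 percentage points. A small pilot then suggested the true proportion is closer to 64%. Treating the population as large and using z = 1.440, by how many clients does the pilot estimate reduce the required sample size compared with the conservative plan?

22

Conservative (p = 0.5): n = 1.440² × 0.25 / 0.043² ≈ 280.37 → 281.
Using p = 0.64: p(1−p) = 0.2304, so n = 1.440² × 0.2304 / 0.043² ≈ 258.39 → 259.
Reduction: 281 − 259 = 22.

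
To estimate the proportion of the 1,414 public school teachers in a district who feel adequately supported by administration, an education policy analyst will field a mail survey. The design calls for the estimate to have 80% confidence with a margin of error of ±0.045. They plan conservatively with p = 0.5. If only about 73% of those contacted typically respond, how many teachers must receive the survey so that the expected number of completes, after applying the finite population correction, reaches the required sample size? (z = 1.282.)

Completed interviews needed (unadjusted): n₀ = 1.282² × 0.2500 / 0.045² ≈ 202.90 → 203.
FPC for N = 1,414: n = 203 / (1 + 202/1414) = 203 / 1.1429 ≈ 177.62 → 178.
At a 73% response rate, contacts needed = 178 / 0.73 ≈ 243.84 → 244.

244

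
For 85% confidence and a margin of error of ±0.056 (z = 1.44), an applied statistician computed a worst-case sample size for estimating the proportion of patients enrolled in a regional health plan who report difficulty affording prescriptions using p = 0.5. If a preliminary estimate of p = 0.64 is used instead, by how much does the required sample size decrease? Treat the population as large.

Conservative (p = 0.5): n = 1.44² × 0.25 / 0.056² ≈ 165.31 → 166.
Using p = 0.64: p(1−p) = 0.2304, so n = 1.44² × 0.2304 / 0.056² ≈ 152.35 → 153.
Reduction: 166 − 153 = 13.

13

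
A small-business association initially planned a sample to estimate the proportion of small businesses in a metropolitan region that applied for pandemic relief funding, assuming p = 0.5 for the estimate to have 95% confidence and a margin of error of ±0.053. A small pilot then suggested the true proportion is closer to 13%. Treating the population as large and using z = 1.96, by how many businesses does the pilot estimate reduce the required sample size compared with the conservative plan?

187

Conservative (p = 0.5): n = 1.96² × 0.25 / 0.053² ≈ 341.90 → 342.
Using p = 0.13: p(1−p) = 0.1131, so n = 1.96² × 0.1131 / 0.053² ≈ 154.68 → 155.
Reduction: 342 − 155 = 187.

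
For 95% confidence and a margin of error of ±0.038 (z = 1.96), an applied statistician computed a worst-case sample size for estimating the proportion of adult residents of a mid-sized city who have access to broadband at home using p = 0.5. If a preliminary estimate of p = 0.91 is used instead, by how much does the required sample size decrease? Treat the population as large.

Conservative (p = 0.5): n = 1.96² × 0.25 / 0.038² ≈ 665.10 → 666.
Using p = 0.91: p(1−p) = 0.0819, so n = 1.96² × 0.0819 / 0.038² ≈ 217.89 → 218.
Reduction: 666 − 218 = 448.

448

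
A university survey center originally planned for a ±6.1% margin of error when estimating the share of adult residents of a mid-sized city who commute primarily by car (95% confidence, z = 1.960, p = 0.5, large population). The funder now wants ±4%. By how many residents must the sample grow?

342

At ±6.1%: n = 1.960² × 0.2500 / 0.061² ≈ 258.10 → 259.
At ±4%: n = 1.960² × 0.2500 / 0.040² ≈ 600.25 → 601.
Additional respondents: 601 − 259 = 342.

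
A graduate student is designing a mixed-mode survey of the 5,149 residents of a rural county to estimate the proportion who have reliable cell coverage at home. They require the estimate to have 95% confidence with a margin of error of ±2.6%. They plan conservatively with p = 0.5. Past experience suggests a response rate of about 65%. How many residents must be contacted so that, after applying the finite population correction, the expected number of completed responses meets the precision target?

1714

For 95% confidence, z = 1.960.
Completed interviews needed (unadjusted): n₀ = 1.960² × 0.2500 / 0.026² ≈ 1420.71 → 1421.
FPC for N = 5,149: n = 1421 / (1 + 1420/5149) = 1421 / 1.2758 ≈ 1113.83 → 1114.
At a 65% response rate, contacts needed = 1114 / 0.65 ≈ 1713.85 → 1714.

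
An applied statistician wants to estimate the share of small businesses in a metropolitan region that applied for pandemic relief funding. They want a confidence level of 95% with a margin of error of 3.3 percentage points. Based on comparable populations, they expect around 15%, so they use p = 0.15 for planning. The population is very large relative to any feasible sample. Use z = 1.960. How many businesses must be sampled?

With p = 0.15, p(1−p) = 0.1275.
n = z²·p(1−p)/E² = 1.960² × 0.1275 / 0.033² = 3.8416 × 0.1275 / 0.001089 ≈ 449.77.
Rounding up gives n = 450.

450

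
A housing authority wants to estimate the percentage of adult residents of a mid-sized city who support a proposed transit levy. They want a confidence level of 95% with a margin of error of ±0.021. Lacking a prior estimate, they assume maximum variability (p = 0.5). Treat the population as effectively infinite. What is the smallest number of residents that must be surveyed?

2178

For 95% confidence, z = 1.960.
With p = 0.5, p(1−p) = 0.25.
n = z²·p(1−p)/E² = 1.960² × 0.2500 / 0.021² = 3.8416 × 0.2500 / 0.000441 ≈ 2177.78.
Rounding up gives n = 2178.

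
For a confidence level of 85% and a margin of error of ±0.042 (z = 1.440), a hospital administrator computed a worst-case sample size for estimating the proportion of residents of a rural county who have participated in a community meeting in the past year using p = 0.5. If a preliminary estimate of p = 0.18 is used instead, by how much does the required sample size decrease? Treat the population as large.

Conservative (p = 0.5): n = 1.440² × 0.25 / 0.042² ≈ 293.88 → 294.
Using p = 0.18: p(1−p) = 0.1476, so n = 1.440² × 0.1476 / 0.042² ≈ 173.51 → 174.
Reduction: 294 − 174 = 120.

120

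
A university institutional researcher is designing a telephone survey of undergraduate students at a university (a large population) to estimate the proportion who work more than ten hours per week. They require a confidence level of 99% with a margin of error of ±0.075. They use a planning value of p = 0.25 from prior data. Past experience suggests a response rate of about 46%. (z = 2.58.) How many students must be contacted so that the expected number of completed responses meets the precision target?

483

Completed interviews needed: n₀ = 2.58² × 0.1875 / 0.075² ≈ 221.88 → 222.
At a 46% response rate, contacts needed = 222 / 0.46 ≈ 482.61 → 483.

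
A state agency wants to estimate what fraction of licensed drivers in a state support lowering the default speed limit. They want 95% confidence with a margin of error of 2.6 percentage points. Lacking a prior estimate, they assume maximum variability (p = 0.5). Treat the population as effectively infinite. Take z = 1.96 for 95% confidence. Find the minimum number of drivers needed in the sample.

1421

With p = 0.5, p(1−p) = 0.25.
n = z²·p(1−p)/E² = 1.96² × 0.2500 / 0.026² = 3.8416 × 0.2500 / 0.000676 ≈ 1420.71.
Rounding up gives n = 1421.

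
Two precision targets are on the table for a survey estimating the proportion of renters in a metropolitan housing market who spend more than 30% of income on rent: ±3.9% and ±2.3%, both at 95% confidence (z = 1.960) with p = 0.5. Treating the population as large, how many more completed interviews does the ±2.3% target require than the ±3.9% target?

1184

At ±3.9%: n = 1.960² × 0.2500 / 0.039² ≈ 631.43 → 632.
At ±2.3%: n = 1.960² × 0.2500 / 0.023² ≈ 1815.50 → 1816.
Additional respondents: 1816 − 632 = 1184.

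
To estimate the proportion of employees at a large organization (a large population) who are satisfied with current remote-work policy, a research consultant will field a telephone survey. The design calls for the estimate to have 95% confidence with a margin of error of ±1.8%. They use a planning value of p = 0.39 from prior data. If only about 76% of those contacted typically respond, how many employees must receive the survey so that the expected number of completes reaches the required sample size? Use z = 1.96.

Completed interviews needed: n₀ = 1.96² × 0.2379 / 0.018² ≈ 2820.73 → 2821.
At a 76% response rate, contacts needed = 2821 / 0.76 ≈ 3711.84 → 3712.

3712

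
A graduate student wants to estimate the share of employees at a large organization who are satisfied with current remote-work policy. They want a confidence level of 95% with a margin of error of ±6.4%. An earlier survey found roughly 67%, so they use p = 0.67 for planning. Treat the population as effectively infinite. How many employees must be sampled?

208

For 95% confidence, z = 1.960.
With p = 0.67, p(1−p) = 0.2211.
n = z²·p(1−p)/E² = 1.960² × 0.2211 / 0.064² = 3.8416 × 0.2211 / 0.004096 ≈ 207.37.
Rounding up gives n = 208.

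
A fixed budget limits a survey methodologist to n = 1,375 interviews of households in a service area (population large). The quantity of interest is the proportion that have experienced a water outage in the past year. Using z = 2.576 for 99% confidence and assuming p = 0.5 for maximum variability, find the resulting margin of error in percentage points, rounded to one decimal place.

SE(p̂) = √[p(1−p)/n] = √[0.2500/1375] = 0.01348.
E = z × SE = 2.576 × 0.01348 = 0.03473, or 3.5 percentage points.

3.5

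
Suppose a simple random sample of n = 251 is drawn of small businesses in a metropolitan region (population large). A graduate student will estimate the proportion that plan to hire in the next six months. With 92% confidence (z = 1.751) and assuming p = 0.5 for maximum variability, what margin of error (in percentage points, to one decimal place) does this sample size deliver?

SE(p̂) = √[p(1−p)/n] = √[0.2500/251] = 0.03156.
E = z × SE = 1.751 × 0.03156 = 0.05526, or 5.5 percentage points.

5.5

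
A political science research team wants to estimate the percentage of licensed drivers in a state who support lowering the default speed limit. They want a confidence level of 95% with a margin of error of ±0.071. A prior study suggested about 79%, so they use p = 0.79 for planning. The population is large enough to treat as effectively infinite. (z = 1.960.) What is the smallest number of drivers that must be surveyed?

With p = 0.79, p(1−p) = 0.1659.
n = z²·p(1−p)/E² = 1.960² × 0.1659 / 0.071² = 3.8416 × 0.1659 / 0.005041 ≈ 126.43.
Rounding up gives n = 127.

127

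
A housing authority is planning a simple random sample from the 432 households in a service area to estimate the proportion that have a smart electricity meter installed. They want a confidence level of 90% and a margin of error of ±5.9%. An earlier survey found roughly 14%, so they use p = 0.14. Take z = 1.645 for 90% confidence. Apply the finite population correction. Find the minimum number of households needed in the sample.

78

Unadjusted: n₀ = 1.645² × 0.14 × 0.86 / 0.059² ≈ 93.60, so n₀ = 94.
Finite population correction with N = 432: n = n₀ / (1 + (n₀−1)/N) = 94 / (1 + 93/432) = 94 / 1.2153 ≈ 77.35.
Rounding up, n = 78.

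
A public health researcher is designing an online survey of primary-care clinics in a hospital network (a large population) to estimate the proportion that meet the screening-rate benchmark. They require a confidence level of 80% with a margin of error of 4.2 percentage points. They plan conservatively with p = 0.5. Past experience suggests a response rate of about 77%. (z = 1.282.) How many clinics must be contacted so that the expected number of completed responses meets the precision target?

Completed interviews needed: n₀ = 1.282² × 0.2500 / 0.042² ≈ 232.93 → 233.
At a 77% response rate, contacts needed = 233 / 0.77 ≈ 302.60 → 303.

303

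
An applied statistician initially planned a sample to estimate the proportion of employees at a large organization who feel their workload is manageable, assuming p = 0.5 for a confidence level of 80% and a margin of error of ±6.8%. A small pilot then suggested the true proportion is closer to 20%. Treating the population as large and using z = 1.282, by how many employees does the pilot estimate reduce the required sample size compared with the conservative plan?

32

Conservative (p = 0.5): n = 1.282² × 0.25 / 0.068² ≈ 88.86 → 89.
Using p = 0.20: p(1−p) = 0.1600, so n = 1.282² × 0.1600 / 0.068² ≈ 56.87 → 57.
Reduction: 89 − 57 = 32.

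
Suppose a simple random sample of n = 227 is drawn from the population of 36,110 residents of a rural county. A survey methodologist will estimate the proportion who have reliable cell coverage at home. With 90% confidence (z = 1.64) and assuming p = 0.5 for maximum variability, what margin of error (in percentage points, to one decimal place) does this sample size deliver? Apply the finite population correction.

Finite-population factor: (N−n)/(N−1) = (36110−227)/(36110−1) = 0.9937.
SE(p̂) = √[p(1−p)/n · (N−n)/(N−1)] = √[0.2500/227 × 0.9937] = 0.03308.
E = z × SE = 1.64 × 0.03308 = 0.05425 ≈ 5.4 percentage points.

5.4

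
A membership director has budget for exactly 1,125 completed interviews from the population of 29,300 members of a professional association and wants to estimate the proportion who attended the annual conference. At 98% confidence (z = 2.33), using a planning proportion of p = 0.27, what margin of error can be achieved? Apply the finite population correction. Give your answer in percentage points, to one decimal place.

Finite-population factor: (N−n)/(N−1) = (29300−1125)/(29300−1) = 0.9616.
SE(p̂) = √[p(1−p)/n · (N−n)/(N−1)] = √[0.1971/1125 × 0.9616] = 0.01298.
E = z × SE = 2.33 × 0.01298 = 0.03024 ≈ 3.0 percentage points.

3.0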